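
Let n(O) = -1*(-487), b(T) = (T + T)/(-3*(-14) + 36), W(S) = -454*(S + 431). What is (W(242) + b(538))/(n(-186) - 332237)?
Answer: 238312/258765 ≈ 0.92096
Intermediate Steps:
W(S) = -195674 - 454*S (W(S) = -454*(431 + S) = -195674 - 454*S)
b(T) = T/39 (b(T) = (2*T)/(42 + 36) = (2*T)/78 = (2*T)*(1/78) = T/39)
n(O) = 487
(W(242) + b(538))/(n(-186) - 332237) = ((-195674 - 454*242) + (1/39)*538)/(487 - 332237) = ((-195674 - 109868) + 538/39)/(-331750) = (-305542 + 538/39)*(-1/331750) = -11915600/39*(-1/331750) = 238312/258765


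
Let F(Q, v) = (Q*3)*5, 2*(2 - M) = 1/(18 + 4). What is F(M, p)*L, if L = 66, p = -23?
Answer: 3915/2 ≈ 1957.5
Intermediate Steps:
M = 87/44 (M = 2 - 1/(2*(18 + 4)) = 2 - ½/22 = 2 - ½*1/22 = 2 - 1/44 = 87/44 ≈ 1.9773)
F(Q, v) = 15*Q (F(Q, v) = (3*Q)*5 = 15*Q)
F(M, p)*L = (15*(87/44))*66 = (1305/44)*66 = 3915/2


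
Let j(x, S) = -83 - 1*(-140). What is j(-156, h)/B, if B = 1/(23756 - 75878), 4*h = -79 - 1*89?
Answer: -2970954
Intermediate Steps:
h = -42 (h = (-79 - 1*89)/4 = (-79 - 89)/4 = (¼)*(-168) = -42)
B = -1/52122 (B = 1/(-52122) = -1/52122 ≈ -1.9186e-5)
j(x, S) = 57 (j(x, S) = -83 + 140 = 57)
j(-156, h)/B = 57/(-1/52122) = 57*(-52122) = -2970954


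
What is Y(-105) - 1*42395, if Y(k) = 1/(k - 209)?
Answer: -13312031/314 ≈ -42395.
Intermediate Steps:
Y(k) = 1/(-209 + k)
Y(-105) - 1*42395 = 1/(-209 - 105) - 1*42395 = 1/(-314) - 42395 = -1/314 - 42395 = -13312031/314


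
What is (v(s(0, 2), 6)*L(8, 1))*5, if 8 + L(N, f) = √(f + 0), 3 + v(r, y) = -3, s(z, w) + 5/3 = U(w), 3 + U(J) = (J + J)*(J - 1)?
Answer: 210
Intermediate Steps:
U(J) = -3 + 2*J*(-1 + J) (U(J) = -3 + (J + J)*(J - 1) = -3 + (2*J)*(-1 + J) = -3 + 2*J*(-1 + J))
s(z, w) = -14/3 - 2*w + 2*w² (s(z, w) = -5/3 + (-3 - 2*w + 2*w²) = -14/3 - 2*w + 2*w²)
v(r, y) = -6 (v(r, y) = -3 - 3 = -6)
L(N, f) = -8 + √f (L(N, f) = -8 + √(f + 0) = -8 + √f)
(v(s(0, 2), 6)*L(8, 1))*5 = -6*(-8 + √1)*5 = -6*(-8 + 1)*5 = -6*(-7)*5 = 42*5 = 210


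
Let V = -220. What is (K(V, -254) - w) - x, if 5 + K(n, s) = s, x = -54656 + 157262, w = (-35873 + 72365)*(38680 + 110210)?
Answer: -5433396745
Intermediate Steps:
w = 5433293880 (w = 36492*148890 = 5433293880)
x = 102606
K(n, s) = -5 + s
(K(V, -254) - w) - x = ((-5 - 254) - 1*5433293880) - 1*102606 = (-259 - 5433293880) - 102606 = -5433294139 - 102606 = -5433396745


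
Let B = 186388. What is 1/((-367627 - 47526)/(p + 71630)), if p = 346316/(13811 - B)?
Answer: -12361344194/71645859281 ≈ -0.17253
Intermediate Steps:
p = -346316/172577 (p = 346316/(13811 - 1*186388) = 346316/(13811 - 186388) = 346316/(-172577) = 346316*(-1/172577) = -346316/172577 ≈ -2.0067)
1/((-367627 - 47526)/(p + 71630)) = 1/((-367627 - 47526)/(-346316/172577 + 71630)) = 1/(-415153/12361344194/172577) = 1/(-415153*172577/12361344194) = 1/(-71645859281/12361344194) = -12361344194/71645859281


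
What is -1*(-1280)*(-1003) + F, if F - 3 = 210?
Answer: -1283627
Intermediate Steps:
F = 213 (F = 3 + 210 = 213)
-1*(-1280)*(-1003) + F = -1*(-1280)*(-1003) + 213 = 1280*(-1003) + 213 = -1283840 + 213 = -1283627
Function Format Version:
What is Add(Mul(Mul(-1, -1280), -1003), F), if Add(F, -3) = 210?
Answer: -1283627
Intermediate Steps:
F = 213 (F = Add(3, 210) = 213)
Add(Mul(Mul(-1, -1280), -1003), F) = Add(Mul(Mul(-1, -1280), -1003), 213) = Add(Mul(1280, -1003), 213) = Add(-1283840, 213) = -1283627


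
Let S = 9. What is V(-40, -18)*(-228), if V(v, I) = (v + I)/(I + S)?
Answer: -4408/3 ≈ -1469.3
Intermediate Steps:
V(v, I) = (I + v)/(9 + I) (V(v, I) = (v + I)/(I + 9) = (I + v)/(9 + I))
V(-40, -18)*(-228) = ((-18 - 40)/(9 - 18))*(-228) = (-58/(-9))*(-228) = -1/9*(-58)*(-228) = (58/9)*(-228) = -4408/3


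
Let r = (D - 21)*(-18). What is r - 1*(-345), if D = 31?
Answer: 165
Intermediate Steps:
r = -180 (r = (31 - 21)*(-18) = 10*(-18) = -180)
r - 1*(-345) = -180 - 1*(-345) = -180 + 345 = 165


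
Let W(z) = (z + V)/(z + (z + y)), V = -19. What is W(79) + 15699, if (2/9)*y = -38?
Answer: 204027/13 ≈ 15694.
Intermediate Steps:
y = -171 (y = (9/2)*(-38) = -171)
W(z) = (-19 + z)/(-171 + 2*z) (W(z) = (z - 19)/(z + (z - 171)) = (-19 + z)/(z + (-171 + z)) = (-19 + z)/(-171 + 2*z))
W(79) + 15699 = (-19 + 79)/(-171 + 2*79) + 15699 = 60/(-171 + 158) + 15699 = 60/(-13) + 15699 = -1/13*60 + 15699 = -60/13 + 15699 = 204027/13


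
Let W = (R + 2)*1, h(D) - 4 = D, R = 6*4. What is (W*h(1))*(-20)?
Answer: -2600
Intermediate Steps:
R = 24
h(D) = 4 + D
W = 26 (W = (24 + 2)*1 = 26*1 = 26)
(W*h(1))*(-20) = (26*(4 + 1))*(-20) = (26*5)*(-20) = 130*(-20) = -2600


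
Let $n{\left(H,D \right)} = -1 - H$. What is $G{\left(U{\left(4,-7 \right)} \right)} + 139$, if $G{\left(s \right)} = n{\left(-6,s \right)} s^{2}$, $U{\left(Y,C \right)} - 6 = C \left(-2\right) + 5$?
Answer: $3264$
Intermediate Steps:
$U{\left(Y,C \right)} = 11 - 2 C$ ($U{\left(Y,C \right)} = 6 + \left(C \left(-2\right) + 5\right) = 6 - \left(-5 + 2 C\right) = 11 - 2 C$)
$G{\left(s \right)} = 5 s^{2}$ ($G{\left(s \right)} = \left(-1 - -6\right) s^{2} = \left(-1 + 6\right) s^{2} = 5 s^{2}$)
$G{\left(U{\left(4,-7 \right)} \right)} + 139 = 5 \left(11 - -14\right)^{2} + 139 = 5 \left(11 + 14\right)^{2} + 139 = 5 \cdot 25^{2} + 139 = 5 \cdot 625 + 139 = 3125 + 139 = 3264$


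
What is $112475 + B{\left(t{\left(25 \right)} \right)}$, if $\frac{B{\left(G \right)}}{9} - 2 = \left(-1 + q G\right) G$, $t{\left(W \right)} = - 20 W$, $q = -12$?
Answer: $-26883007$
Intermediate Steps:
$B{\left(G \right)} = 18 + 9 G \left(-1 - 12 G\right)$ ($B{\left(G \right)} = 18 + 9 \left(-1 - 12 G\right) G = 18 + 9 G \left(-1 - 12 G\right)$)
$112475 + B{\left(t{\left(25 \right)} \right)} = 112475 - \left(-18 + 27000000 + 9 \left(-20\right) 25\right) = 112475 - \left(-4518 + 27000000\right) = 112475 + \left(18 - 27000000 + 4500\right) = 112475 - 26995482 = -26883007$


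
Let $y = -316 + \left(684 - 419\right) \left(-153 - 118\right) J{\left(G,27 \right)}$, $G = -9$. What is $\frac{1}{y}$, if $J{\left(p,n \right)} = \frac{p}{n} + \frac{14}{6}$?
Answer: $- \frac{1}{143946} \approx -6.947 \cdot 10^{-6}$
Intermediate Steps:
$J{\left(p,n \right)} = \frac{7}{3} + \frac{p}{n}$ ($J{\left(p,n \right)} = \frac{p}{n} + 14 \cdot \frac{1}{6} = \frac{p}{n} + \frac{7}{3} = \frac{7}{3} + \frac{p}{n}$)
$y = -143946$ ($y = -316 + \left(684 - 419\right) \left(-153 - 118\right) \left(\frac{7}{3} - \frac{9}{27}\right) = -316 + 265 \left(-271\right) \left(\frac{7}{3} - \frac{1}{3}\right) = -316 - 71815 \left(\frac{7}{3} - \frac{1}{3}\right) = -316 - 143630 = -143946$)
$\frac{1}{y} = \frac{1}{-143946} = - \frac{1}{143946}$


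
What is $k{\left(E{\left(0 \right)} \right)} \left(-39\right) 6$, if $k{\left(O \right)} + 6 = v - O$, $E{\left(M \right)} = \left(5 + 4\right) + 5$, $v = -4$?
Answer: $5616$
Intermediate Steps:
$E{\left(M \right)} = 14$ ($E{\left(M \right)} = 9 + 5 = 14$)
$k{\left(O \right)} = -10 - O$ ($k{\left(O \right)} = -6 - \left(4 + O\right) = -10 - O$)
$k{\left(E{\left(0 \right)} \right)} \left(-39\right) 6 = \left(-10 - 14\right) \left(-39\right) 6 = \left(-24\right) \left(-39\right) 6 = 936 \cdot 6 = 5616$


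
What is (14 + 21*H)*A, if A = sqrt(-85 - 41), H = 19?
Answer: 1239*I*sqrt(14) ≈ 4635.9*I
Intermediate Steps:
A = 3*I*sqrt(14) (A = sqrt(-126) = 3*I*sqrt(14) ≈ 11.225*I)
(14 + 21*H)*A = (14 + 21*19)*(3*I*sqrt(14)) = (14 + 399)*(3*I*sqrt(14)) = 413*(3*I*sqrt(14)) = 1239*I*sqrt(14)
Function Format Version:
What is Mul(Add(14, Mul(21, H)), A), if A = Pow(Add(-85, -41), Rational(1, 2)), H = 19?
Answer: Mul(1239, I, Pow(14, Rational(1, 2))) ≈ Mul(4635.9, I)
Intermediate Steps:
A = Mul(3, I, Pow(14, Rational(1, 2))) (A = Pow(-126, Rational(1, 2)) = Mul(3, I, Pow(14, Rational(1, 2))) ≈ Mul(11.225, I))
Mul(Add(14, Mul(21, H)), A) = Mul(Add(14, Mul(21, 19)), Mul(3, I, Pow(14, Rational(1, 2)))) = Mul(Add(14, 399), Mul(3, I, Pow(14, Rational(1, 2)))) = Mul(413, Mul(3, I, Pow(14, Rational(1, 2)))) = Mul(1239, I, Pow(14, Rational(1, 2)))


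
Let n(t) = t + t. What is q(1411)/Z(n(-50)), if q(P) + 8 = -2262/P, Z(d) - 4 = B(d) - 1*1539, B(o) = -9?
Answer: 6775/1089292 ≈ 0.0062196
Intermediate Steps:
n(t) = 2*t
Z(d) = -1544 (Z(d) = 4 + (-9 - 1*1539) = 4 + (-9 - 1539) = 4 - 1548 = -1544)
q(P) = -8 - 2262/P
q(1411)/Z(n(-50)) = (-8 - 2262/1411)/(-1544) = (-8 - 2262*1/1411)*(-1/1544) = (-8 - 2262/1411)*(-1/1544) = -13550/1411*(-1/1544) = 6775/1089292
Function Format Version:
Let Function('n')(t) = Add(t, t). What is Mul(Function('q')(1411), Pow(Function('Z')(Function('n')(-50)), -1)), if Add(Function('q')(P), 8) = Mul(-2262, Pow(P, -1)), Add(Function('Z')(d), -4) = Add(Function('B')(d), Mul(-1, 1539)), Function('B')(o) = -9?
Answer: Rational(6775, 1089292) ≈ 0.0062196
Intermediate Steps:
Function('n')(t) = Mul(2, t)
Function('Z')(d) = -1544 (Function('Z')(d) = Add(4, Add(-9, Mul(-1, 1539))) = Add(4, Add(-9, -1539)) = Add(4, -1548) = -1544)
Function('q')(P) = Add(-8, Mul(-2262, Pow(P, -1)))
Mul(Function('q')(1411), Pow(Function('Z')(Function('n')(-50)), -1)) = Mul(Add(-8, Mul(-2262, Pow(1411, -1))), Pow(-1544, -1)) = Mul(Add(-8, Mul(-2262, Rational(1, 1411))), Rational(-1, 1544)) = Mul(Add(-8, Rational(-2262, 1411)), Rational(-1, 1544)) = Mul(Rational(-13550, 1411), Rational(-1, 1544)) = Rational(6775, 1089292)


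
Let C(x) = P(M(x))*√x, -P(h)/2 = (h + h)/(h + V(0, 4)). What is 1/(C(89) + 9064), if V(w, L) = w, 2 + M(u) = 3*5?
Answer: 1133/10269334 + √89/20538668 ≈ 0.00011079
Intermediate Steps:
M(u) = 13 (M(u) = -2 + 3*5 = -2 + 15 = 13)
P(h) = -4 (P(h) = -2*(h + h)/(h + 0) = -2*2*h/h = -2*2 = -4)
C(x) = -4*√x
1/(C(89) + 9064) = 1/(-4*√89 + 9064) = 1/(9064 - 4*√89)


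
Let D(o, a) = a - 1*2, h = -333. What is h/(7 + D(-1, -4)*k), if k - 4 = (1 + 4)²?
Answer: 333/167 ≈ 1.9940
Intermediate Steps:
D(o, a) = -2 + a (D(o, a) = a - 2 = -2 + a)
k = 29 (k = 4 + (1 + 4)² = 4 + 5² = 4 + 25 = 29)
h/(7 + D(-1, -4)*k) = -333/(7 + (-2 - 4)*29) = -333/(7 - 6*29) = -333/(7 - 174) = -333/(-167) = -333*(-1/167) = 333/167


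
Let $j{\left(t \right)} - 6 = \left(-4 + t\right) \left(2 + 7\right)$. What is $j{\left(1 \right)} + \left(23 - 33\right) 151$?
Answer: $-1531$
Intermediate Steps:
$j{\left(t \right)} = -30 + 9 t$ ($j{\left(t \right)} = 6 + \left(-4 + t\right) \left(2 + 7\right) = 6 + \left(-4 + t\right) 9 = 6 + \left(-36 + 9 t\right) = -30 + 9 t$)
$j{\left(1 \right)} + \left(23 - 33\right) 151 = \left(-30 + 9 \cdot 1\right) + \left(23 - 33\right) 151 = \left(-30 + 9\right) + \left(23 - 33\right) 151 = -21 - 1510 = -1531$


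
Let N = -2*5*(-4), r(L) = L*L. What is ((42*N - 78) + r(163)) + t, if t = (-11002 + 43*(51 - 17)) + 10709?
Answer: 29340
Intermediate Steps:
r(L) = L²
t = 1169 (t = (-11002 + 43*34) + 10709 = (-11002 + 1462) + 10709 = -9540 + 10709 = 1169)
N = 40 (N = -10*(-4) = 40)
((42*N - 78) + r(163)) + t = ((42*40 - 78) + 163²) + 1169 = ((1680 - 78) + 26569) + 1169 = (1602 + 26569) + 1169 = 28171 + 1169 = 29340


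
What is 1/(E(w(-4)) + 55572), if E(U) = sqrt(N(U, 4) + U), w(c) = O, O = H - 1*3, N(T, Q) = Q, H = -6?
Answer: 55572/3088247189 - I*sqrt(5)/3088247189 ≈ 1.7995e-5 - 7.2406e-10*I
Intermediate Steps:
O = -9 (O = -6 - 1*3 = -6 - 3 = -9)
w(c) = -9
E(U) = sqrt(4 + U)
1/(E(w(-4)) + 55572) = 1/(sqrt(4 - 9) + 55572) = 1/(sqrt(-5) + 55572) = 1/(I*sqrt(5) + 55572) = 1/(55572 + I*sqrt(5))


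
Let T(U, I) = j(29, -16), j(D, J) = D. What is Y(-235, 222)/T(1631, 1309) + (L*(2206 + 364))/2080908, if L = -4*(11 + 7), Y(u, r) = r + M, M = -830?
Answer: -35293284/1676287 ≈ -21.054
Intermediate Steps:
T(U, I) = 29
Y(u, r) = -830 + r (Y(u, r) = r - 830 = -830 + r)
L = -72 (L = -4*18 = -72)
Y(-235, 222)/T(1631, 1309) + (L*(2206 + 364))/2080908 = (-830 + 222)/29 - 72*(2206 + 364)/2080908 = -608*1/29 - 72*2570*(1/2080908) = -608/29 - 185040*1/2080908 = -608/29 - 5140/57803 = -35293284/1676287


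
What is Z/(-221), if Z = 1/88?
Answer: -1/19448 ≈ -5.1419e-5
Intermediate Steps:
Z = 1/88 ≈ 0.011364
Z/(-221) = (1/88)/(-221) = (1/88)*(-1/221) = -1/19448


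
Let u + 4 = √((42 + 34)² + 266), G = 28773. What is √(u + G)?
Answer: √(28769 + √6042) ≈ 169.84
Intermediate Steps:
u = -4 + √6042 (u = -4 + √((42 + 34)² + 266) = -4 + √(76² + 266) = -4 + √(5776 + 266) = -4 + √6042 ≈ 73.730)
√(u + G) = √((-4 + √6042) + 28773) = √(28769 + √6042)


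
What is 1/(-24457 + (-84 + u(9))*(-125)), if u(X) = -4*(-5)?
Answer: -1/16457 ≈ -6.0764e-5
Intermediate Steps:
u(X) = 20
1/(-24457 + (-84 + u(9))*(-125)) = 1/(-24457 + (-84 + 20)*(-125)) = 1/(-24457 - 64*(-125)) = 1/(-24457 + 8000) = 1/(-16457) = -1/16457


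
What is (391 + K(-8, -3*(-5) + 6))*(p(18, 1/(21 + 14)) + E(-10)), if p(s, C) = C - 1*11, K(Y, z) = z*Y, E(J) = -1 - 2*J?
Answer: 62663/35 ≈ 1790.4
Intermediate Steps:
K(Y, z) = Y*z
p(s, C) = -11 + C (p(s, C) = C - 11 = -11 + C)
(391 + K(-8, -3*(-5) + 6))*(p(18, 1/(21 + 14)) + E(-10)) = (391 - 8*(-3*(-5) + 6))*((-11 + 1/(21 + 14)) + (-1 - 2*(-10))) = (391 - 8*(15 + 6))*((-11 + 1/35) + (-1 + 20)) = (391 - 8*21)*((-11 + 1/35) + 19) = (391 - 168)*(-384/35 + 19) = 223*(281/35) = 62663/35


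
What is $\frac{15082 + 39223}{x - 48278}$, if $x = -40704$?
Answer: $- \frac{54305}{88982} \approx -0.61029$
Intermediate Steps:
$\frac{15082 + 39223}{x - 48278} = \frac{15082 + 39223}{-40704 - 48278} = \frac{54305}{-88982} = 54305 \left(- \frac{1}{88982}\right) = - \frac{54305}{88982}$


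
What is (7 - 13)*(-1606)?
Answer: 9636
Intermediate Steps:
(7 - 13)*(-1606) = -6*(-1606) = 9636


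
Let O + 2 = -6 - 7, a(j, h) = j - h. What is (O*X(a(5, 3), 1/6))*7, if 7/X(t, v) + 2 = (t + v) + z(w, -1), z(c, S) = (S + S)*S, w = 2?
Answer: -4410/13 ≈ -339.23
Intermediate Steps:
O = -15 (O = -2 + (-6 - 7) = -2 - 13 = -15)
z(c, S) = 2*S² (z(c, S) = (2*S)*S = 2*S²)
X(t, v) = 7/(t + v) (X(t, v) = 7/(-2 + ((t + v) + 2*(-1)²)) = 7/(-2 + ((t + v) + 2*1)) = 7/(-2 + ((t + v) + 2)) = 7/(-2 + (2 + t + v)) = 7/(t + v))
(O*X(a(5, 3), 1/6))*7 = -105/((5 - 1*3) + 1/6)*7 = -105/((5 - 3) + ⅙)*7 = -105/(2 + ⅙)*7 = -105/13/6*7 = -105*6/13*7 = -15*42/13*7 = -630/13*7 = -4410/13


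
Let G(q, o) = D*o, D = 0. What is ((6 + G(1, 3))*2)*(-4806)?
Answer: -57672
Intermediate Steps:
G(q, o) = 0 (G(q, o) = 0*o = 0)
((6 + G(1, 3))*2)*(-4806) = ((6 + 0)*2)*(-4806) = (6*2)*(-4806) = 12*(-4806) = -57672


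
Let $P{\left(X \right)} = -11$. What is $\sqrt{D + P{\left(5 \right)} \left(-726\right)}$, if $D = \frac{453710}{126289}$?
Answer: $\frac{4 \sqrt{7964081624306}}{126289} \approx 89.385$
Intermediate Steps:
$D = \frac{453710}{126289}$ ($D = 453710 \cdot \frac{1}{126289} = \frac{453710}{126289} \approx 3.5926$)
$\sqrt{D + P{\left(5 \right)} \left(-726\right)} = \sqrt{\frac{453710}{126289} - -7986} = \sqrt{\frac{453710}{126289} + 7986} = \sqrt{\frac{1008997664}{126289}} = \frac{4 \sqrt{7964081624306}}{126289}$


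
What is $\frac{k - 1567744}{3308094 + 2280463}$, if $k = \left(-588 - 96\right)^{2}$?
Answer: $- \frac{1099888}{5588557} \approx -0.19681$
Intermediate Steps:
$k = 467856$ ($k = \left(-684\right)^{2} = 467856$)
$\frac{k - 1567744}{3308094 + 2280463} = \frac{467856 - 1567744}{3308094 + 2280463} = - \frac{1099888}{5588557}$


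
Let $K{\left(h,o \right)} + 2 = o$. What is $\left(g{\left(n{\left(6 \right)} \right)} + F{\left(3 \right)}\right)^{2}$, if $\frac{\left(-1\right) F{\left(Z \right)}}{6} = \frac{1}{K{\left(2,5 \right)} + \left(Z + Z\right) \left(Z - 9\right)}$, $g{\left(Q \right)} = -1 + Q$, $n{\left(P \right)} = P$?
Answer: $\frac{3249}{121} \approx 26.851$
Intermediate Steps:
$K{\left(h,o \right)} = -2 + o$
$F{\left(Z \right)} = - \frac{6}{3 + 2 Z \left(-9 + Z\right)}$ ($F{\left(Z \right)} = - \frac{6}{\left(-2 + 5\right) + \left(Z + Z\right) \left(Z - 9\right)} = - \frac{6}{3 + 2 Z \left(-9 + Z\right)}$)
$\left(g{\left(n{\left(6 \right)} \right)} + F{\left(3 \right)}\right)^{2} = \left(\left(-1 + 6\right) - \frac{6}{3 - 54 + 2 \cdot 3^{2}}\right)^{2} = \left(5 - \frac{6}{3 - 54 + 2 \cdot 9}\right)^{2} = \left(5 - \frac{6}{3 - 54 + 18}\right)^{2} = \left(5 - \frac{6}{-33}\right)^{2} = \left(5 - - \frac{2}{11}\right)^{2} = \left(5 + \frac{2}{11}\right)^{2} = \left(\frac{57}{11}\right)^{2} = \frac{3249}{121}$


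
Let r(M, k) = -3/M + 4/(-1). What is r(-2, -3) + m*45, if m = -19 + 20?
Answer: 85/2 ≈ 42.500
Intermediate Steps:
r(M, k) = -4 - 3/M (r(M, k) = -3/M + 4*(-1) = -3/M - 4 = -4 - 3/M)
m = 1
r(-2, -3) + m*45 = (-4 - 3/(-2)) + 1*45 = (-4 - 3*(-½)) + 45 = (-4 + 3/2) + 45 = -5/2 + 45 = 85/2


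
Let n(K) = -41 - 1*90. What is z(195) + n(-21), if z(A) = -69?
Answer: -200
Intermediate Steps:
n(K) = -131 (n(K) = -41 - 90 = -131)
z(195) + n(-21) = -69 - 131 = -200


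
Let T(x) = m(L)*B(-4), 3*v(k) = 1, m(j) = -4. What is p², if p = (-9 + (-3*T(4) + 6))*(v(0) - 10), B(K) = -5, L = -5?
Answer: 370881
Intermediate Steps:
v(k) = ⅓ (v(k) = (⅓)*1 = ⅓)
T(x) = 20 (T(x) = -4*(-5) = 20)
p = 609 (p = (-9 + (-3*20 + 6))*(⅓ - 10) = (-9 + (-60 + 6))*(-29/3) = (-9 - 54)*(-29/3) = -63*(-29/3) = 609)
p² = 609² = 370881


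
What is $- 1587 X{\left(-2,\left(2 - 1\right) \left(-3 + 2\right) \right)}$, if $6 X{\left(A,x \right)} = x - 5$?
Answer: $1587$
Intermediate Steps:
$X{\left(A,x \right)} = - \frac{5}{6} + \frac{x}{6}$ ($X{\left(A,x \right)} = \frac{x - 5}{6} = \frac{-5 + x}{6} = - \frac{5}{6} + \frac{x}{6}$)
$- 1587 X{\left(-2,\left(2 - 1\right) \left(-3 + 2\right) \right)} = - 1587 \left(- \frac{5}{6} + \frac{\left(2 - 1\right) \left(-3 + 2\right)}{6}\right) = - 1587 \left(- \frac{5}{6} + \frac{1 \left(-1\right)}{6}\right) = - 1587 \left(- \frac{5}{6} + \frac{1}{6} \left(-1\right)\right) = - 1587 \left(- \frac{5}{6} - \frac{1}{6}\right) = \left(-1587\right) \left(-1\right) = 1587$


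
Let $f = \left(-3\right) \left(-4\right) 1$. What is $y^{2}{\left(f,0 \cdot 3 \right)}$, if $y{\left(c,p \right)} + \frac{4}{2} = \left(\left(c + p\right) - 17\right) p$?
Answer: $4$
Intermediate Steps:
$f = 12$ ($f = 12 \cdot 1 = 12$)
$y{\left(c,p \right)} = -2 + p \left(-17 + c + p\right)$ ($y{\left(c,p \right)} = -2 + \left(\left(c + p\right) - 17\right) p = -2 + \left(-17 + c + p\right) p = -2 + p \left(-17 + c + p\right)$)
$y^{2}{\left(f,0 \cdot 3 \right)} = \left(-2 + \left(0 \cdot 3\right)^{2} - 17 \cdot 0 \cdot 3 + 12 \cdot 0 \cdot 3\right)^{2} = \left(-2 + 0^{2} - 0 + 12 \cdot 0\right)^{2} = \left(-2 + 0 + 0 + 0\right)^{2} = \left(-2\right)^{2} = 4$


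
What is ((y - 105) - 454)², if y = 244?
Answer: 99225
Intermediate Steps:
((y - 105) - 454)² = ((244 - 105) - 454)² = (139 - 454)² = (-315)² = 99225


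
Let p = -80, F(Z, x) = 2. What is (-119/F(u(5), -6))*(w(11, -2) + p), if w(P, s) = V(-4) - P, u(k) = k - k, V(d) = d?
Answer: 11305/2 ≈ 5652.5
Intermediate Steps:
u(k) = 0
w(P, s) = -4 - P
(-119/F(u(5), -6))*(w(11, -2) + p) = (-119/2)*((-4 - 1*11) - 80) = (-119*1/2)*((-4 - 11) - 80) = -119*(-15 - 80)/2 = -119/2*(-95) = 11305/2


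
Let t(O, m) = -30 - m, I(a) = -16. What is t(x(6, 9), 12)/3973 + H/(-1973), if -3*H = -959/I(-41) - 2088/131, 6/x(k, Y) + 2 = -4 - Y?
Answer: -154667375/49289927952 ≈ -0.0031379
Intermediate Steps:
x(k, Y) = 6/(-6 - Y) (x(k, Y) = 6/(-2 + (-4 - Y)) = 6/(-6 - Y))
H = -92221/6288 (H = -(-959/(-16) - 2088/131)/3 = -(-959*(-1/16) - 2088*1/131)/3 = -(959/16 - 2088/131)/3 = -⅓*92221/2096 = -92221/6288 ≈ -14.666)
t(x(6, 9), 12)/3973 + H/(-1973) = (-30 - 1*12)/3973 - 92221/6288/(-1973) = (-30 - 12)*(1/3973) - 92221/6288*(-1/1973) = -42*1/3973 + 92221/12406224 = -42/3973 + 92221/12406224 = -154667375/49289927952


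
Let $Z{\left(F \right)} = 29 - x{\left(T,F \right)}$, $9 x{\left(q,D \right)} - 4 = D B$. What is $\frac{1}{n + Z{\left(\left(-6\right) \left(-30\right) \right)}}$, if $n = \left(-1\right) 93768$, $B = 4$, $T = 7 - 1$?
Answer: $- \frac{9}{844375} \approx -1.0659 \cdot 10^{-5}$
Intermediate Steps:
$T = 6$
$x{\left(q,D \right)} = \frac{4}{9} + \frac{4 D}{9}$ ($x{\left(q,D \right)} = \frac{4}{9} + \frac{D 4}{9} = \frac{4}{9} + \frac{4 D}{9}$)
$Z{\left(F \right)} = \frac{257}{9} - \frac{4 F}{9}$ ($Z{\left(F \right)} = 29 - \left(\frac{4}{9} + \frac{4 F}{9}\right) = \frac{257}{9} - \frac{4 F}{9}$)
$n = -93768$
$\frac{1}{n + Z{\left(\left(-6\right) \left(-30\right) \right)}} = \frac{1}{-93768 + \left(\frac{257}{9} - \frac{4 \left(\left(-6\right) \left(-30\right)\right)}{9}\right)} = \frac{1}{-93768 + \left(\frac{257}{9} - 80\right)} = \frac{1}{-93768 - \frac{463}{9}} = \frac{1}{- \frac{844375}{9}} = - \frac{9}{844375}$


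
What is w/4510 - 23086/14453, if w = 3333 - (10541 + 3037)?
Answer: -519977/134398 ≈ -3.8689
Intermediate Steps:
w = -10245 (w = 3333 - 1*13578 = 3333 - 13578 = -10245)
w/4510 - 23086/14453 = -10245/4510 - 23086/14453 = -10245*1/4510 - 23086*1/14453 = -2049/902 - 238/149 = -519977/134398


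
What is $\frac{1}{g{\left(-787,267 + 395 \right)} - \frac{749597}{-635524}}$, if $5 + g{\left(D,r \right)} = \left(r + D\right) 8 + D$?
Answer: $- \frac{635524}{1138109411} \approx -0.0005584$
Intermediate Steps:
$g{\left(D,r \right)} = -5 + 8 r + 9 D$ ($g{\left(D,r \right)} = -5 + \left(\left(r + D\right) 8 + D\right) = -5 + \left(\left(D + r\right) 8 + D\right) = -5 + \left(\left(8 D + 8 r\right) + D\right) = -5 + \left(8 r + 9 D\right) = -5 + 8 r + 9 D$)
$\frac{1}{g{\left(-787,267 + 395 \right)} - \frac{749597}{-635524}} = \frac{1}{\left(-5 + 8 \left(267 + 395\right) + 9 \left(-787\right)\right) - \frac{749597}{-635524}} = \frac{1}{\left(-5 + 8 \cdot 662 - 7083\right) - - \frac{749597}{635524}} = \frac{1}{\left(-5 + 5296 - 7083\right) + \frac{749597}{635524}} = \frac{1}{-1792 + \frac{749597}{635524}} = \frac{1}{- \frac{1138109411}{635524}} = - \frac{635524}{1138109411}$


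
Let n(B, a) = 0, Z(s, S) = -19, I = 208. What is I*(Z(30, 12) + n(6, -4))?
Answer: -3952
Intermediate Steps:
I*(Z(30, 12) + n(6, -4)) = 208*(-19 + 0) = 208*(-19) = -3952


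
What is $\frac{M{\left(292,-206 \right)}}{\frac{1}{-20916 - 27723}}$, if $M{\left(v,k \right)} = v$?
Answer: $-14202588$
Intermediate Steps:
$\frac{M{\left(292,-206 \right)}}{\frac{1}{-20916 - 27723}} = \frac{292}{\frac{1}{-20916 - 27723}} = \frac{292}{\frac{1}{-48639}} = \frac{292}{- \frac{1}{48639}} = 292 \left(-48639\right) = -14202588$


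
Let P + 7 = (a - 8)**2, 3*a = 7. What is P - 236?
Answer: -1898/9 ≈ -210.89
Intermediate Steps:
a = 7/3 (a = (1/3)*7 = 7/3 ≈ 2.3333)
P = 226/9 (P = -7 + (7/3 - 8)**2 = -7 + (-17/3)**2 = -7 + 289/9 = 226/9 ≈ 25.111)
P - 236 = 226/9 - 236 = -1898/9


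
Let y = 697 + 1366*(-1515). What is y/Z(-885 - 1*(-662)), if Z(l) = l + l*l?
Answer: -2068793/49506 ≈ -41.789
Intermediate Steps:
y = -2068793 (y = 697 - 2069490 = -2068793)
Z(l) = l + l**2
y/Z(-885 - 1*(-662)) = -2068793*1/((1 + (-885 - 1*(-662)))*(-885 - 1*(-662))) = -2068793*1/((1 + (-885 + 662))*(-885 + 662)) = -2068793*(-1/(223*(1 - 223))) = -2068793/((-223*(-222))) = -2068793/49506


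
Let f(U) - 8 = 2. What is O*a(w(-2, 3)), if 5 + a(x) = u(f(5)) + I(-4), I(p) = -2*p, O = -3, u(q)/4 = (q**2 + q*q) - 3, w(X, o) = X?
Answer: -2373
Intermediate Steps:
f(U) = 10 (f(U) = 8 + 2 = 10)
u(q) = -12 + 8*q**2 (u(q) = 4*((q**2 + q*q) - 3) = 4*((q**2 + q**2) - 3) = 4*(2*q**2 - 3) = 4*(-3 + 2*q**2) = -12 + 8*q**2)
a(x) = 791 (a(x) = -5 + ((-12 + 8*10**2) - 2*(-4)) = -5 + ((-12 + 8*100) + 8) = -5 + ((-12 + 800) + 8) = -5 + (788 + 8) = -5 + 796 = 791)
O*a(w(-2, 3)) = -3*791 = -2373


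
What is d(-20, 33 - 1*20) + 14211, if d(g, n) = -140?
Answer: 14071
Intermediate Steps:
d(-20, 33 - 1*20) + 14211 = -140 + 14211 = 14071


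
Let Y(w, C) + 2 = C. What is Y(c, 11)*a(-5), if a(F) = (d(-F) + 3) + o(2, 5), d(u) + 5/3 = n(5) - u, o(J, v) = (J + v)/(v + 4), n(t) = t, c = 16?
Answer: 19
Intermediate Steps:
o(J, v) = (J + v)/(4 + v)
d(u) = 10/3 - u (d(u) = -5/3 + (5 - u) = 10/3 - u)
Y(w, C) = -2 + C
a(F) = 64/9 + F (a(F) = ((10/3 - (-1)*F) + 3) + (2 + 5)/(4 + 5) = ((10/3 + F) + 3) + 7/9 = (19/3 + F) + (⅑)*7 = (19/3 + F) + 7/9 = 64/9 + F)
Y(c, 11)*a(-5) = (-2 + 11)*(64/9 - 5) = 9*(19/9) = 19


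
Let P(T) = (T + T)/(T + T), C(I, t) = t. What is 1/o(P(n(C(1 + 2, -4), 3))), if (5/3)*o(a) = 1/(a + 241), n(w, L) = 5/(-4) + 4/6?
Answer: 1210/3 ≈ 403.33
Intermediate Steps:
n(w, L) = -7/12 (n(w, L) = 5*(-1/4) + 4*(1/6) = -5/4 + 2/3 = -7/12)
P(T) = 1 (P(T) = (2*T)/((2*T)) = (2*T)*(1/(2*T)) = 1)
o(a) = 3/(5*(241 + a)) (o(a) = 3/(5*(a + 241)) = 3/(5*(241 + a)))
1/o(P(n(C(1 + 2, -4), 3))) = 1/(3/(5*(241 + 1))) = 1/((3/5)/242) = 1/((3/5)*(1/242)) = 1/(3/1210) = 1210/3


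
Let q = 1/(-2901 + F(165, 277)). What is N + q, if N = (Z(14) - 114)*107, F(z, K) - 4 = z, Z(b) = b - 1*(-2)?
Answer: -28647753/2732 ≈ -10486.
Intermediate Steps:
Z(b) = 2 + b (Z(b) = b + 2 = 2 + b)
F(z, K) = 4 + z
q = -1/2732 (q = 1/(-2901 + (4 + 165)) = 1/(-2901 + 169) = 1/(-2732) = -1/2732 ≈ -0.00036603)
N = -10486 (N = ((2 + 14) - 114)*107 = (16 - 114)*107 = -98*107 = -10486)
N + q = -10486 - 1/2732 = -28647753/2732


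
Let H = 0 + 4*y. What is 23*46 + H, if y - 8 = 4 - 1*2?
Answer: 1098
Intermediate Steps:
y = 10 (y = 8 + (4 - 1*2) = 8 + (4 - 2) = 8 + 2 = 10)
H = 40 (H = 0 + 4*10 = 0 + 40 = 40)
23*46 + H = 23*46 + 40 = 1058 + 40 = 1098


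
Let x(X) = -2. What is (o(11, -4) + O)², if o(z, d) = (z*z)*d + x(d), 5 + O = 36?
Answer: 207025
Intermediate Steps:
O = 31 (O = -5 + 36 = 31)
o(z, d) = -2 + d*z² (o(z, d) = (z*z)*d - 2 = z²*d - 2 = d*z² - 2 = -2 + d*z²)
(o(11, -4) + O)² = ((-2 - 4*11²) + 31)² = ((-2 - 4*121) + 31)² = ((-2 - 484) + 31)² = (-486 + 31)² = (-455)² = 207025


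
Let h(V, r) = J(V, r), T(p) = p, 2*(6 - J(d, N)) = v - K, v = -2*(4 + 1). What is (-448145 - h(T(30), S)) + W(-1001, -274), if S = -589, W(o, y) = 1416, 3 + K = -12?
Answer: -893465/2 ≈ -4.4673e+5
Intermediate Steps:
K = -15 (K = -3 - 12 = -15)
v = -10 (v = -2*5 = -10)
J(d, N) = 7/2 (J(d, N) = 6 - (-10 - 1*(-15))/2 = 6 - (-10 + 15)/2 = 6 - 1/2*5 = 6 - 5/2 = 7/2)
h(V, r) = 7/2
(-448145 - h(T(30), S)) + W(-1001, -274) = (-448145 - 1*7/2) + 1416 = (-448145 - 7/2) + 1416 = -896297/2 + 1416 = -893465/2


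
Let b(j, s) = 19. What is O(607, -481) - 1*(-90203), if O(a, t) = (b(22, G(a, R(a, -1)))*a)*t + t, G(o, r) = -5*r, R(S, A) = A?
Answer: -5457651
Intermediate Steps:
O(a, t) = t + 19*a*t (O(a, t) = (19*a)*t + t = 19*a*t + t = t + 19*a*t)
O(607, -481) - 1*(-90203) = -481*(1 + 19*607) - 1*(-90203) = -481*(1 + 11533) + 90203 = -481*11534 + 90203 = -5547854 + 90203 = -5457651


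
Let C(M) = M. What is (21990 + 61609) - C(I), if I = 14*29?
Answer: 83193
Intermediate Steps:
I = 406
(21990 + 61609) - C(I) = (21990 + 61609) - 1*406 = 83599 - 406 = 83193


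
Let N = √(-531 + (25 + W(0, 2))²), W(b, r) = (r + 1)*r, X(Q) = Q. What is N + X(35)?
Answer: 35 + √430 ≈ 55.736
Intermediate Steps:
W(b, r) = r*(1 + r) (W(b, r) = (1 + r)*r = r*(1 + r))
N = √430 (N = √(-531 + (25 + 2*(1 + 2))²) = √(-531 + (25 + 2*3)²) = √(-531 + (25 + 6)²) = √(-531 + 31²) = √(-531 + 961) = √430 ≈ 20.736)
N + X(35) = √430 + 35 = 35 + √430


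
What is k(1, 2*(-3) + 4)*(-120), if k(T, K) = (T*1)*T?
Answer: -120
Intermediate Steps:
k(T, K) = T² (k(T, K) = T*T = T²)
k(1, 2*(-3) + 4)*(-120) = 1²*(-120) = 1*(-120) = -120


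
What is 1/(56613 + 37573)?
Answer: 1/94186 ≈ 1.0617e-5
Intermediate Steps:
1/(56613 + 37573) = 1/94186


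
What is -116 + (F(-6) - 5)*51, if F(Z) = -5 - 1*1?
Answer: -677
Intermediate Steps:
F(Z) = -6 (F(Z) = -5 - 1 = -6)
-116 + (F(-6) - 5)*51 = -116 + (-6 - 5)*51 = -116 - 11*51 = -116 - 561 = -677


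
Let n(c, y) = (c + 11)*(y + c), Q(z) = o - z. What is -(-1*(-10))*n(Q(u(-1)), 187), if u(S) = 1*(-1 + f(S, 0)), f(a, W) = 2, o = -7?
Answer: -5370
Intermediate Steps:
u(S) = 1 (u(S) = 1*(-1 + 2) = 1*1 = 1)
Q(z) = -7 - z
n(c, y) = (11 + c)*(c + y)
-(-1*(-10))*n(Q(u(-1)), 187) = -(-1*(-10))*((-7 - 1*1)² + 11*(-7 - 1*1) + 11*187 + (-7 - 1*1)*187) = -10*((-7 - 1)² + 11*(-7 - 1) + 2057 + (-7 - 1)*187) = -10*((-8)² + 11*(-8) + 2057 - 8*187) = -10*(64 - 88 + 2057 - 1496) = -10*537 = -1*5370 = -5370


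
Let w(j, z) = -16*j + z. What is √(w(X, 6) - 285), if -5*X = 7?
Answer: I*√6415/5 ≈ 16.019*I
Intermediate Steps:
X = -7/5 (X = -⅕*7 = -7/5 ≈ -1.4000)
w(j, z) = z - 16*j
√(w(X, 6) - 285) = √((6 - 16*(-7/5)) - 285) = √((6 + 112/5) - 285) = √(142/5 - 285) = √(-1283/5) = I*√6415/5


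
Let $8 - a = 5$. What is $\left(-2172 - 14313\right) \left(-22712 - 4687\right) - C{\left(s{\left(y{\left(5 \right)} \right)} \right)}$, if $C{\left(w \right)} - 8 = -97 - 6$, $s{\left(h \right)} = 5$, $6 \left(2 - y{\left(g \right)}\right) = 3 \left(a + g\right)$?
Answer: $451672610$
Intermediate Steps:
$a = 3$ ($a = 8 - 5 = 3$)
$y{\left(g \right)} = \frac{1}{2} - \frac{g}{2}$ ($y{\left(g \right)} = 2 - \frac{3 \left(3 + g\right)}{6} = 2 - \frac{9 + 3 g}{6} = 2 - \left(\frac{3}{2} + \frac{g}{2}\right) = \frac{1}{2} - \frac{g}{2}$)
$C{\left(w \right)} = -95$ ($C{\left(w \right)} = 8 - 103 = -95$)
$\left(-2172 - 14313\right) \left(-22712 - 4687\right) - C{\left(s{\left(y{\left(5 \right)} \right)} \right)} = \left(-2172 - 14313\right) \left(-22712 - 4687\right) - -95 = \left(-16485\right) \left(-27399\right) + 95 = 451672515 + 95 = 451672610$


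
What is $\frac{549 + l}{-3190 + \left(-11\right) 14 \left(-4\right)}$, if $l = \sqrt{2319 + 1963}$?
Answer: $- \frac{61}{286} - \frac{\sqrt{4282}}{2574} \approx -0.23871$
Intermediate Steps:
$l = \sqrt{4282} \approx 65.437$
$\frac{549 + l}{-3190 + \left(-11\right) 14 \left(-4\right)} = \frac{549 + \sqrt{4282}}{-3190 + \left(-11\right) 14 \left(-4\right)} = \frac{549 + \sqrt{4282}}{-3190 - -616} = \frac{549 + \sqrt{4282}}{-3190 + 616} = \frac{549 + \sqrt{4282}}{-2574} = \left(549 + \sqrt{4282}\right) \left(- \frac{1}{2574}\right) = - \frac{61}{286} - \frac{\sqrt{4282}}{2574}$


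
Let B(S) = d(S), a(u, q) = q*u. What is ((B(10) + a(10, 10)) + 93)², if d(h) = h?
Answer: 41209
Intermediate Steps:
B(S) = S
((B(10) + a(10, 10)) + 93)² = ((10 + 10*10) + 93)² = ((10 + 100) + 93)² = (110 + 93)² = 203² = 41209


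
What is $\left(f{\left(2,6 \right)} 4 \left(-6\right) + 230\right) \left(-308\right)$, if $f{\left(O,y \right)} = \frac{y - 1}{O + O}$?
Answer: $-61600$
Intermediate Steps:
$f{\left(O,y \right)} = \frac{-1 + y}{2 O}$
$\left(f{\left(2,6 \right)} 4 \left(-6\right) + 230\right) \left(-308\right) = \left(\frac{-1 + 6}{2 \cdot 2} \cdot 4 \left(-6\right) + 230\right) \left(-308\right) = \left(\frac{1}{2} \cdot \frac{1}{2} \cdot 5 \cdot 4 \left(-6\right) + 230\right) \left(-308\right) = \left(\frac{5}{4} \cdot 4 \left(-6\right) + 230\right) \left(-308\right) = \left(5 \left(-6\right) + 230\right) \left(-308\right) = \left(-30 + 230\right) \left(-308\right) = 200 \left(-308\right) = -61600$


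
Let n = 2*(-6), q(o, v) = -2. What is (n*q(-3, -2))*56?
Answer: 1344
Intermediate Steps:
n = -12
(n*q(-3, -2))*56 = -12*(-2)*56 = 24*56 = 1344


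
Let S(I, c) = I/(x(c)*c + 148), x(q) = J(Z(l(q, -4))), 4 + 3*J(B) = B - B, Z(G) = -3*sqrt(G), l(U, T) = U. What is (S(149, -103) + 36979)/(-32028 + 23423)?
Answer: -31654471/7365880 ≈ -4.2974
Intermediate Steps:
J(B) = -4/3 (J(B) = -4/3 + (B - B)/3 = -4/3 + (1/3)*0 = -4/3 + 0 = -4/3)
x(q) = -4/3
S(I, c) = I/(148 - 4*c/3) (S(I, c) = I/(-4*c/3 + 148) = I/(148 - 4*c/3))
(S(149, -103) + 36979)/(-32028 + 23423) = ((3/4)*149/(111 - 1*(-103)) + 36979)/(-32028 + 23423) = ((3/4)*149/(111 + 103) + 36979)/(-8605) = ((3/4)*149/214 + 36979)*(-1/8605) = ((3/4)*149*(1/214) + 36979)*(-1/8605) = (447/856 + 36979)*(-1/8605) = (31654471/856)*(-1/8605) = -31654471/7365880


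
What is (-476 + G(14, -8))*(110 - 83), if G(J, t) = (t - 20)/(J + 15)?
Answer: -373464/29 ≈ -12878.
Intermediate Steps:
G(J, t) = (-20 + t)/(15 + J)
(-476 + G(14, -8))*(110 - 83) = (-476 + (-20 - 8)/(15 + 14))*(110 - 83) = (-476 - 28/29)*27 = -13832/29*27 = -373464/29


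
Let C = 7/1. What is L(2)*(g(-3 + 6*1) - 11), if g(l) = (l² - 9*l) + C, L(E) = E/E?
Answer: -22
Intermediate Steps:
C = 7 (C = 7*1 = 7)
L(E) = 1
g(l) = 7 + l² - 9*l (g(l) = (l² - 9*l) + 7 = 7 + l² - 9*l)
L(2)*(g(-3 + 6*1) - 11) = 1*((7 + (-3 + 6*1)² - 9*(-3 + 6*1)) - 11) = 1*((7 + (-3 + 6)² - 9*(-3 + 6)) - 11) = 1*((7 + 3² - 9*3) - 11) = 1*((7 + 9 - 27) - 11) = 1*(-11 - 11) = 1*(-22) = -22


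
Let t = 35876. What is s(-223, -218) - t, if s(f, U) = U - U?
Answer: -35876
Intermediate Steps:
s(f, U) = 0
s(-223, -218) - t = 0 - 1*35876 = 0 - 35876 = -35876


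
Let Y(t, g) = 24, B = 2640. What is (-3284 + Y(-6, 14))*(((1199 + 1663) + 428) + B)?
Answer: -19331800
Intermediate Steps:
(-3284 + Y(-6, 14))*(((1199 + 1663) + 428) + B) = (-3284 + 24)*(((1199 + 1663) + 428) + 2640) = -3260*((2862 + 428) + 2640) = -3260*(3290 + 2640) = -3260*5930 = -19331800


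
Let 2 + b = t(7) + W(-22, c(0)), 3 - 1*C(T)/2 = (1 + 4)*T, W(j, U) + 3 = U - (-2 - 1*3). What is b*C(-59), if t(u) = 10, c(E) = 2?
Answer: 7152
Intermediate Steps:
W(j, U) = 2 + U (W(j, U) = -3 + (U - (-2 - 1*3)) = -3 + (U - (-2 - 3)) = -3 + (U - 1*(-5)) = -3 + (U + 5) = -3 + (5 + U) = 2 + U)
C(T) = 6 - 10*T (C(T) = 6 - 2*(1 + 4)*T = 6 - 10*T)
b = 12 (b = -2 + (10 + (2 + 2)) = -2 + (10 + 4) = -2 + 14 = 12)
b*C(-59) = 12*(6 - 10*(-59)) = 12*(6 + 590) = 12*596 = 7152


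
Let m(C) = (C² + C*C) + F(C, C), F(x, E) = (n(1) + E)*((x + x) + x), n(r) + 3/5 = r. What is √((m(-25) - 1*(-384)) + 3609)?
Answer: 4*√443 ≈ 84.190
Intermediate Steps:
n(r) = -⅗ + r
F(x, E) = 3*x*(⅖ + E) (F(x, E) = ((-⅗ + 1) + E)*((x + x) + x) = (⅖ + E)*(2*x + x) = (⅖ + E)*(3*x) = 3*x*(⅖ + E))
m(C) = 2*C² + 3*C*(2 + 5*C)/5 (m(C) = (C² + C*C) + 3*C*(2 + 5*C)/5 = (C² + C²) + 3*C*(2 + 5*C)/5 = 2*C² + 3*C*(2 + 5*C)/5)
√((m(-25) - 1*(-384)) + 3609) = √(((⅕)*(-25)*(6 + 25*(-25)) - 1*(-384)) + 3609) = √(((⅕)*(-25)*(6 - 625) + 384) + 3609) = √(((⅕)*(-25)*(-619) + 384) + 3609) = √((3095 + 384) + 3609) = √(3479 + 3609) = √7088 = 4*√443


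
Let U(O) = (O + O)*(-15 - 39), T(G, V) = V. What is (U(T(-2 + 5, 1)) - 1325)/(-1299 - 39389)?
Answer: 1433/40688 ≈ 0.035219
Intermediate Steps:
U(O) = -108*O (U(O) = (2*O)*(-54) = -108*O)
(U(T(-2 + 5, 1)) - 1325)/(-1299 - 39389) = (-108*1 - 1325)/(-1299 - 39389) = (-108 - 1325)/(-40688) = -1433*(-1/40688) = 1433/40688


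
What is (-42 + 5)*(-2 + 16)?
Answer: -518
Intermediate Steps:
(-42 + 5)*(-2 + 16) = -37*14 = -518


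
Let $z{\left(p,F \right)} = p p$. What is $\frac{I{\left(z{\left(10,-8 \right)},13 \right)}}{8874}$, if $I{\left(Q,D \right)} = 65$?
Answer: $\frac{65}{8874} \approx 0.0073248$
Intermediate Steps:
$z{\left(p,F \right)} = p^{2}$
$\frac{I{\left(z{\left(10,-8 \right)},13 \right)}}{8874} = \frac{65}{8874}$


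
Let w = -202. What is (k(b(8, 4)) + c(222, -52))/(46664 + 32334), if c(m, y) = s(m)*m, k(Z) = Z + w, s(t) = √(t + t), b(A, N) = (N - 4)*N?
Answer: -101/39499 + 222*√111/39499 ≈ 0.056657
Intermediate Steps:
b(A, N) = N*(-4 + N) (b(A, N) = (-4 + N)*N = N*(-4 + N))
s(t) = √2*√t (s(t) = √(2*t) = √2*√t)
k(Z) = -202 + Z (k(Z) = Z - 202 = -202 + Z)
c(m, y) = √2*m^(3/2) (c(m, y) = (√2*√m)*m = √2*m^(3/2))
(k(b(8, 4)) + c(222, -52))/(46664 + 32334) = ((-202 + 4*(-4 + 4)) + √2*222^(3/2))/(46664 + 32334) = ((-202 + 4*0) + √2*(222*√222))/78998 = ((-202 + 0) + 444*√111)*(1/78998) = (-202 + 444*√111)*(1/78998) = -101/39499 + 222*√111/39499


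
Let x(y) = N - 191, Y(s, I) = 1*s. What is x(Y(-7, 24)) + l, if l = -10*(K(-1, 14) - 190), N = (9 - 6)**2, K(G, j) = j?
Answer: 1578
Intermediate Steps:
Y(s, I) = s
N = 9 (N = 3**2 = 9)
x(y) = -182 (x(y) = 9 - 191 = -182)
l = 1760 (l = -10*(14 - 190) = -10*(-176) = 1760)
x(Y(-7, 24)) + l = -182 + 1760 = 1578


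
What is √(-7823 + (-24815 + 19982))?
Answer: 4*I*√791 ≈ 112.5*I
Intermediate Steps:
√(-7823 + (-24815 + 19982)) = √(-7823 - 4833) = √(-12656) = 4*I*√791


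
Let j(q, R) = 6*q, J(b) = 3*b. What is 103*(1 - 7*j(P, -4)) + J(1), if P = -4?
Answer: 17410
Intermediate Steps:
103*(1 - 7*j(P, -4)) + J(1) = 103*(1 - 42*(-4)) + 3*1 = 103*(1 - 7*(-24)) + 3 = 103*(1 + 168) + 3 = 103*169 + 3 = 17407 + 3 = 17410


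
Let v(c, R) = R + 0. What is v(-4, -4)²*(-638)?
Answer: -10208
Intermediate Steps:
v(c, R) = R
v(-4, -4)²*(-638) = (-4)²*(-638) = 16*(-638) = -10208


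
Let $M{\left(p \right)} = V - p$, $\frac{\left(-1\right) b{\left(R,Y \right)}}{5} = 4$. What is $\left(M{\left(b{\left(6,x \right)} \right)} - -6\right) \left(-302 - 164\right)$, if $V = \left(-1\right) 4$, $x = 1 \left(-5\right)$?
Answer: $-10252$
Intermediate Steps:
$x = -5$
$b{\left(R,Y \right)} = -20$ ($b{\left(R,Y \right)} = \left(-5\right) 4 = -20$)
$V = -4$
$M{\left(p \right)} = -4 - p$
$\left(M{\left(b{\left(6,x \right)} \right)} - -6\right) \left(-302 - 164\right) = \left(\left(-4 - -20\right) - -6\right) \left(-302 - 164\right) = \left(\left(-4 + 20\right) + 6\right) \left(-466\right) = \left(16 + 6\right) \left(-466\right) = 22 \left(-466\right) = -10252$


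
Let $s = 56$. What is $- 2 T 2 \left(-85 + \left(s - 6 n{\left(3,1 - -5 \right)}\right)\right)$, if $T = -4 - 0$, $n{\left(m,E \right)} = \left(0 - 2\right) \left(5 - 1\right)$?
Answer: $304$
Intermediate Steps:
$n{\left(m,E \right)} = -8$ ($n{\left(m,E \right)} = \left(-2\right) 4 = -8$)
$T = -4$ ($T = -4 + 0 = -4$)
$- 2 T 2 \left(-85 + \left(s - 6 n{\left(3,1 - -5 \right)}\right)\right) = \left(-2\right) \left(-4\right) 2 \left(-85 + \left(56 - 6 \left(-8\right)\right)\right) = 8 \cdot 2 \left(-85 + \left(56 - -48\right)\right) = 16 \left(-85 + \left(56 + 48\right)\right) = 16 \left(-85 + 104\right) = 16 \cdot 19 = 304$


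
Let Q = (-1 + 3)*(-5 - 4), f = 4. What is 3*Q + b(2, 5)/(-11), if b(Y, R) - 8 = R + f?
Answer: -611/11 ≈ -55.545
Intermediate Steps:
Q = -18 (Q = 2*(-9) = -18)
b(Y, R) = 12 + R (b(Y, R) = 8 + (R + 4) = 8 + (4 + R) = 12 + R)
3*Q + b(2, 5)/(-11) = 3*(-18) + (12 + 5)/(-11) = -54 + 17*(-1/11) = -54 - 17/11 = -611/11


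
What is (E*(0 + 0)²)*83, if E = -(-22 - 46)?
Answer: 0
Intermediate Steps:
E = 68 (E = -1*(-68) = 68)
(E*(0 + 0)²)*83 = (68*(0 + 0)²)*83 = (68*0²)*83 = (68*0)*83 = 0*83 = 0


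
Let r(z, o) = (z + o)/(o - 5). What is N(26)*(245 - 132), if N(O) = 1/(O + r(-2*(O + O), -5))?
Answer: 1130/369 ≈ 3.0623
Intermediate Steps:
r(z, o) = (o + z)/(-5 + o)
N(O) = 1/(½ + 7*O/5) (N(O) = 1/(O + (-5 - 2*(O + O))/(-5 - 5)) = 1/(O + (-5 - 4*O)/(-10)) = 1/(O - (-5 - 4*O)/10) = 1/(O + (½ + 2*O/5)) = 1/(½ + 7*O/5))
N(26)*(245 - 132) = (10/(5 + 14*26))*(245 - 132) = (10/(5 + 364))*113 = (10/369)*113 = 1130/369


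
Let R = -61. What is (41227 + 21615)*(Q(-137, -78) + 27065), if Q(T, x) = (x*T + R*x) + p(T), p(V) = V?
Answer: 2662741224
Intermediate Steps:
Q(T, x) = T - 61*x + T*x (Q(T, x) = (x*T - 61*x) + T = (T*x - 61*x) + T = (-61*x + T*x) + T = T - 61*x + T*x)
(41227 + 21615)*(Q(-137, -78) + 27065) = (41227 + 21615)*((-137 - 61*(-78) - 137*(-78)) + 27065) = 62842*((-137 + 4758 + 10686) + 27065) = 62842*(15307 + 27065) = 62842*42372 = 2662741224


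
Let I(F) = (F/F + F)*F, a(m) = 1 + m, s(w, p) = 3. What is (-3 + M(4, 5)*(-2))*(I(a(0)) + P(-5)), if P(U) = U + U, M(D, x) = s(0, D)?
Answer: 72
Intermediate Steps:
M(D, x) = 3
I(F) = F*(1 + F) (I(F) = (1 + F)*F = F*(1 + F))
P(U) = 2*U
(-3 + M(4, 5)*(-2))*(I(a(0)) + P(-5)) = (-3 + 3*(-2))*((1 + 0)*(1 + (1 + 0)) + 2*(-5)) = (-3 - 6)*(1*(1 + 1) - 10) = -9*(1*2 - 10) = -9*(2 - 10) = -9*(-8) = 72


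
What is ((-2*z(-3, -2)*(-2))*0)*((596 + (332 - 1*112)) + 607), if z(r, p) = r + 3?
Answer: 0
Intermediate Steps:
z(r, p) = 3 + r
((-2*z(-3, -2)*(-2))*0)*((596 + (332 - 1*112)) + 607) = ((-2*(3 - 3)*(-2))*0)*((596 + (332 - 1*112)) + 607) = ((-2*0*(-2))*0)*((596 + (332 - 112)) + 607) = ((0*(-2))*0)*((596 + 220) + 607) = (0*0)*(816 + 607) = 0*1423 = 0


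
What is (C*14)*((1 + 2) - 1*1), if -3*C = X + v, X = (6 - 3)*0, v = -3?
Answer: 28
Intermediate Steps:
X = 0 (X = 3*0 = 0)
C = 1 (C = -(0 - 3)/3 = -⅓*(-3) = 1)
(C*14)*((1 + 2) - 1*1) = (1*14)*((1 + 2) - 1*1) = 14*(3 - 1) = 14*2 = 28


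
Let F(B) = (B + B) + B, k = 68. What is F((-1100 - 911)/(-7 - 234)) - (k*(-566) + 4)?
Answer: 9280677/241 ≈ 38509.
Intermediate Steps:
F(B) = 3*B (F(B) = 2*B + B = 3*B)
F((-1100 - 911)/(-7 - 234)) - (k*(-566) + 4) = 3*((-1100 - 911)/(-7 - 234)) - (68*(-566) + 4) = 3*(-2011/(-241)) - (-38488 + 4) = 3*(-2011*(-1/241)) - 1*(-38484) = 3*(2011/241) + 38484 = 6033/241 + 38484 = 9280677/241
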